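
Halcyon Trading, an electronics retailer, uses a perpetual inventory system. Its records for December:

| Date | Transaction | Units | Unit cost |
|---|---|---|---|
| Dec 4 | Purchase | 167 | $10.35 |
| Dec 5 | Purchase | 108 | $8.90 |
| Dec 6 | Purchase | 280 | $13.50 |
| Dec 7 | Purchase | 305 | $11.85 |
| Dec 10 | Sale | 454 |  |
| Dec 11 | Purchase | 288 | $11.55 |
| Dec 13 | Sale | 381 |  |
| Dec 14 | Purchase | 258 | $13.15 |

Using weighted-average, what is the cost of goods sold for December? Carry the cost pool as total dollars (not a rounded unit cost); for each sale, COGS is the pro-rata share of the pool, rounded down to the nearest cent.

After Dec 4: 167 on hand, pool $1,728.45 (≈ $10.3500 each)
After Dec 5: 275 on hand, pool $2,689.65 (≈ $9.7805 each)
After Dec 6: 555 on hand, pool $6,469.65 (≈ $11.6570 each)
After Dec 7: 860 on hand, pool $10,083.90 (≈ $11.7255 each)
Dec 10, sell 454: 454/860 × $10,083.90 → $5,323.36
After Dec 11: 694 on hand, pool $8,086.94 (≈ $11.6527 each)
Dec 13, sell 381: 381/694 × $8,086.94 → $4,439.66
After Dec 14: 571 on hand, pool $7,039.98 (≈ $12.3292 each)
Total COGS = $5,323.36 + $4,439.66 = $9,763.02
Ending inventory (cost pool remaining) = $7,039.98
Check: goods available $16,803.00 = COGS $9,763.02 + ending $7,039.98

COGS = $9,763.02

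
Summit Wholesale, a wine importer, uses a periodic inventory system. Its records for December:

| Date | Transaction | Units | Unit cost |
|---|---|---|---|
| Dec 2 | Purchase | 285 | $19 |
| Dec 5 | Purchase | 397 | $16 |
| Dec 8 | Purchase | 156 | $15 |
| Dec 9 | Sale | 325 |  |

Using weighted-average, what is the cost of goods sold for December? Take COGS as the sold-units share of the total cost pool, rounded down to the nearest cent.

Dec 9, sell 325: 325/838 × $14,107.00 → $5,471.09
Ending inventory (cost pool remaining) = $8,635.91

COGS = $5,471.09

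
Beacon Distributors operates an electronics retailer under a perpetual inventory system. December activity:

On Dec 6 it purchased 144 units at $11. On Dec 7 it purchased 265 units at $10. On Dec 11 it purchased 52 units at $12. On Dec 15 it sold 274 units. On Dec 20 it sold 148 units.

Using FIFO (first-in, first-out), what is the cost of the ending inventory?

Ending inventory = $468

Dec 15, 274 sold [FIFO — oldest first]: 144 @ $11 + 130 @ $10 = $2,884
Dec 20, 148 sold [FIFO — oldest first]: 135 @ $10 + 13 @ $12 = $1,506
Total COGS = $2,884 + $1,506 = $4,390
Ending inventory: 39 @ $12 = $468
Check: goods available $4,858 = COGS $4,390 + ending $468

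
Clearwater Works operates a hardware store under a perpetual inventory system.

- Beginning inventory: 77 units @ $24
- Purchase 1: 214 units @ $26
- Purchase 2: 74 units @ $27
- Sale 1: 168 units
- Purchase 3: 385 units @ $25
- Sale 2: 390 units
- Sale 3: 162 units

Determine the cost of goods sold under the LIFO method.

COGS = $18,315

Sale 1 (168) [LIFO — newest first]: 74 @ $27 + 94 @ $26 = $4,442
Sale 2 (390) [LIFO — newest first]: 385 @ $25 + 5 @ $26 = $9,755
Sale 3 (162) [LIFO — newest first]: 115 @ $26 + 47 @ $24 = $4,118
Total COGS = $4,442 + $9,755 + $4,118 = $18,315
Ending inventory: 30 @ $24 = $720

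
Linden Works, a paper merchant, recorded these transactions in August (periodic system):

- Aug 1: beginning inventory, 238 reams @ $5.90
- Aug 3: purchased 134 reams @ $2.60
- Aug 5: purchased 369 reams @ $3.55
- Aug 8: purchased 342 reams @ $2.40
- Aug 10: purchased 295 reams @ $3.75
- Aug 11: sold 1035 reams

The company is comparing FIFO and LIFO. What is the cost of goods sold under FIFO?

FIFO COGS: 238 @ $5.90 + 134 @ $2.60 + 369 @ $3.55 + 294 @ $2.40 = $3,768.15
LIFO COGS: 295 @ $3.75 + 342 @ $2.40 + 369 @ $3.55 + 29 @ $2.60 = $3,312.40

COGS = $3,768.15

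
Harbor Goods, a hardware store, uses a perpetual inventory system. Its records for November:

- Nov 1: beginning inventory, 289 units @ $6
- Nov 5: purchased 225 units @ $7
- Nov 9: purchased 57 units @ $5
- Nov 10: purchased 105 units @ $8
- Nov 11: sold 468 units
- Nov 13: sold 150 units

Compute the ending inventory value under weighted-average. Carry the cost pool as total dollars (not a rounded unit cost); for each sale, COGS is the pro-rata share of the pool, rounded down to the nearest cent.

After Nov 1: 289 on hand, pool $1,734.00 (≈ $6.0000 each)
After Nov 5: 514 on hand, pool $3,309.00 (≈ $6.4377 each)
After Nov 9: 571 on hand, pool $3,594.00 (≈ $6.2942 each)
After Nov 10: 676 on hand, pool $4,434.00 (≈ $6.5592 each)
Nov 11, sell 468: 468/676 × $4,434.00 → $3,069.69
Nov 13, sell 150: 150/208 × $1,364.31 → $983.87
Total COGS = $3,069.69 + $983.87 = $4,053.56
Ending inventory (cost pool remaining) = $380.44
Check: goods available $4,434.00 = COGS $4,053.56 + ending $380.44

Ending inventory = $380.44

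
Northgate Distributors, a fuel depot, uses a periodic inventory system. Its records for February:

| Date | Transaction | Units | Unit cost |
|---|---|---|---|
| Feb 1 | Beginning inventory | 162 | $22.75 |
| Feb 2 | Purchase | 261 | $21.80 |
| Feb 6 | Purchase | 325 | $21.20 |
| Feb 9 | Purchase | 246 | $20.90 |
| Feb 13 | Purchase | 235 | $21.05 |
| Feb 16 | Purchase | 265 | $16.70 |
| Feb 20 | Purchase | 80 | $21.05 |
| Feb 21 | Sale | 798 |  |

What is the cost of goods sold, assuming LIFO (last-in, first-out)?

Feb 21, 798 sold [LIFO — newest first]: 80 @ $21.05 + 265 @ $16.70 + 235 @ $21.05 + 218 @ $20.90 = $15,612.45
Ending inventory: 162 @ $22.75 + 261 @ $21.80 + 325 @ $21.20 + 28 @ $20.90 = $16,850.50
Check: goods available $32,462.95 = COGS $15,612.45 + ending $16,850.50

COGS = $15,612.45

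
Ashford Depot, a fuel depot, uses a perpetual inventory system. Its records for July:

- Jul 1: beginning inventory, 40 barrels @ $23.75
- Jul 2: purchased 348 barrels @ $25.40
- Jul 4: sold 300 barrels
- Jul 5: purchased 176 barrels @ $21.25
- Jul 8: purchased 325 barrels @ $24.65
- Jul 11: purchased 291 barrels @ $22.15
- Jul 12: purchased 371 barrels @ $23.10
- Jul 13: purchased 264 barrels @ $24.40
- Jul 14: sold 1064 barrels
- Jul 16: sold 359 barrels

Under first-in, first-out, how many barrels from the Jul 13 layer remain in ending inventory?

92

Jul 4, 300 sold [FIFO — oldest first]: 40 @ $23.75 + 260 @ $25.40 = $7,554.00
Jul 14, 1064 sold [FIFO — oldest first]: 88 @ $25.40 + 176 @ $21.25 + 325 @ $24.65 + 291 @ $22.15 + 184 @ $23.10 = $24,682.50
Jul 16, 359 sold [FIFO — oldest first]: 187 @ $23.10 + 172 @ $24.40 = $8,516.50
Total COGS = $7,554.00 + $24,682.50 + $8,516.50 = $40,753.00
Ending inventory: 92 @ $24.40 = $2,244.80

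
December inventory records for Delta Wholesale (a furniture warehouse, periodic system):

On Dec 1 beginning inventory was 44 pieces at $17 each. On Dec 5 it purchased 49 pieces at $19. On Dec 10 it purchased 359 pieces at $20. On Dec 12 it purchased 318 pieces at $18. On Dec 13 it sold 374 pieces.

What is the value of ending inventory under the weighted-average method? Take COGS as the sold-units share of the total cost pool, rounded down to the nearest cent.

Ending inventory = $7,499.83

Dec 13, sell 374: 374/770 × $14,583.00 → $7,083.17
Ending inventory (cost pool remaining) = $7,499.83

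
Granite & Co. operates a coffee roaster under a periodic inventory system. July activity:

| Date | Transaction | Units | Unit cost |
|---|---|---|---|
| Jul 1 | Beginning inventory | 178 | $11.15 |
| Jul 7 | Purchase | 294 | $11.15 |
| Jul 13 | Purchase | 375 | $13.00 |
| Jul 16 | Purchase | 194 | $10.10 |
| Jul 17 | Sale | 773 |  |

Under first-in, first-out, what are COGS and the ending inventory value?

Jul 17, 773 sold [FIFO — oldest first]: 178 @ $11.15 + 294 @ $11.15 + 301 @ $13.00 = $9,175.80
Ending inventory: 74 @ $13.00 + 194 @ $10.10 = $2,921.40

COGS = $9,175.80; ending inventory = $2,921.40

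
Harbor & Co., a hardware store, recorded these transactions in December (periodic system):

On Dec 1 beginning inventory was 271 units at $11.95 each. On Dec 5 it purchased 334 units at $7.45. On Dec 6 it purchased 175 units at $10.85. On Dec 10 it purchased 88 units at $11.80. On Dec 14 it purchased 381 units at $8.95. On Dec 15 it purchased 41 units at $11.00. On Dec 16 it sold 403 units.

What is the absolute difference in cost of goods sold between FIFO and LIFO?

FIFO COGS: 271 @ $11.95 + 132 @ $7.45 = $4,221.85
LIFO COGS: 41 @ $11.00 + 362 @ $8.95 = $3,690.90
Difference = |$4,221.85 − $3,690.90| = $530.95

$530.95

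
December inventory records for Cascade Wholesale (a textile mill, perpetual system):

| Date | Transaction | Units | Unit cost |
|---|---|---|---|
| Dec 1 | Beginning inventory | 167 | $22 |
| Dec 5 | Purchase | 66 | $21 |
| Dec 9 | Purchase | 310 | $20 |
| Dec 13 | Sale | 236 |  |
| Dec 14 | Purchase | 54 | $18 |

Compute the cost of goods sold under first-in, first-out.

COGS = $5,120

Dec 13, 236 sold [FIFO — oldest first]: 167 @ $22 + 66 @ $21 + 3 @ $20 = $5,120
Ending inventory: 307 @ $20 + 54 @ $18 = $7,112
Check: goods available $12,232 = COGS $5,120 + ending $7,112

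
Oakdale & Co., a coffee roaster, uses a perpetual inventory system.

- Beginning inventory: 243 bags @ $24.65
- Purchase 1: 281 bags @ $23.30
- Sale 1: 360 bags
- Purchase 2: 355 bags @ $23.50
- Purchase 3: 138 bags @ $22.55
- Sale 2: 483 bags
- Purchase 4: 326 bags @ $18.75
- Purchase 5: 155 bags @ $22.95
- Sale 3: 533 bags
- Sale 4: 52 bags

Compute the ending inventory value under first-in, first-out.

Ending inventory = $1,606.50

Sale 1 (360) [FIFO — oldest first]: 243 @ $24.65 + 117 @ $23.30 = $8,716.05
Sale 2 (483) [FIFO — oldest first]: 164 @ $23.30 + 319 @ $23.50 = $11,317.70
Sale 3 (533) [FIFO — oldest first]: 36 @ $23.50 + 138 @ $22.55 + 326 @ $18.75 + 33 @ $22.95 = $10,827.75
Sale 4 (52) [FIFO — oldest first]: 52 @ $22.95 = $1,193.40
Total COGS = $8,716.05 + $11,317.70 + $10,827.75 + $1,193.40 = $32,054.90
Ending inventory: 70 @ $22.95 = $1,606.50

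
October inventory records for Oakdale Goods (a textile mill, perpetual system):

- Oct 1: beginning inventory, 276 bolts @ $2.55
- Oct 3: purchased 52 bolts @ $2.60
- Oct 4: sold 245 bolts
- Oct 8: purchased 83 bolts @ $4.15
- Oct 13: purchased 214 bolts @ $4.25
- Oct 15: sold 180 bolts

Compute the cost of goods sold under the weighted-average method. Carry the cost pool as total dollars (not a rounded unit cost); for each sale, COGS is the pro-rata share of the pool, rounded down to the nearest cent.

COGS = $1,321.23

After Oct 1: 276 on hand, pool $703.80 (≈ $2.5500 each)
After Oct 3: 328 on hand, pool $839.00 (≈ $2.5579 each)
Oct 4, sell 245: 245/328 × $839.00 → $626.69
After Oct 8: 166 on hand, pool $556.76 (≈ $3.3540 each)
After Oct 13: 380 on hand, pool $1,466.26 (≈ $3.8586 each)
Oct 15, sell 180: 180/380 × $1,466.26 → $694.54
Total COGS = $626.69 + $694.54 = $1,321.23
Ending inventory (cost pool remaining) = $771.72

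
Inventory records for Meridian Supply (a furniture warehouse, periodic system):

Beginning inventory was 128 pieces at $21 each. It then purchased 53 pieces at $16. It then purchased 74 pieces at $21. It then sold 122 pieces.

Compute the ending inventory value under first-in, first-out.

Ending inventory = $2,528

Sale 1 (122) [FIFO — oldest first]: 122 @ $21 = $2,562
Ending inventory: 6 @ $21 + 53 @ $16 + 74 @ $21 = $2,528
Check: goods available $5,090 = COGS $2,562 + ending $2,528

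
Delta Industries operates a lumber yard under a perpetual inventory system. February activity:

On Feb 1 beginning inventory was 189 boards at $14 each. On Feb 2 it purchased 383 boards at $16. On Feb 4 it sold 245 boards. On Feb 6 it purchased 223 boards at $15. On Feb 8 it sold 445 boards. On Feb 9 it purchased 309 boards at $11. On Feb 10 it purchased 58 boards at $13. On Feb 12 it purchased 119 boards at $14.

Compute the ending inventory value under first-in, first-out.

Ending inventory = $7,394

Feb 4, 245 sold [FIFO — oldest first]: 189 @ $14 + 56 @ $16 = $3,542
Feb 8, 445 sold [FIFO — oldest first]: 327 @ $16 + 118 @ $15 = $7,002
Total COGS = $3,542 + $7,002 = $10,544
Ending inventory: 105 @ $15 + 309 @ $11 + 58 @ $13 + 119 @ $14 = $7,394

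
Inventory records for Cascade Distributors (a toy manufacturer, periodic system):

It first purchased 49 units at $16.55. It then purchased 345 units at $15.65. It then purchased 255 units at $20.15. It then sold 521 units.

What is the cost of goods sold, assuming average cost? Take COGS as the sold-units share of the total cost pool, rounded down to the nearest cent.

Sale 1, sell 521: 521/649 × $11,348.45 → $9,110.23
Ending inventory (cost pool remaining) = $2,238.22
Check: goods available $11,348.45 = COGS $9,110.23 + ending $2,238.22

COGS = $9,110.23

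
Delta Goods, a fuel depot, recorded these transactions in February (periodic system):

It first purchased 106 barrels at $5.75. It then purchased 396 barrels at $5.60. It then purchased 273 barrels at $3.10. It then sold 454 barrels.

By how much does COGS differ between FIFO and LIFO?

$698.40

FIFO COGS: 106 @ $5.75 + 348 @ $5.60 = $2,558.30
LIFO COGS: 273 @ $3.10 + 181 @ $5.60 = $1,859.90
Difference = |$2,558.30 − $1,859.90| = $698.40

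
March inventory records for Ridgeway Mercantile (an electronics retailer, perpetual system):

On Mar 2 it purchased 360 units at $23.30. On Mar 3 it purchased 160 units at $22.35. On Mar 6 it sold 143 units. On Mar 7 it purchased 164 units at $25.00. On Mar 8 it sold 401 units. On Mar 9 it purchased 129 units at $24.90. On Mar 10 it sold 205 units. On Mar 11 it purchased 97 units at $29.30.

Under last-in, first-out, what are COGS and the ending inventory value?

Mar 6, 143 sold [LIFO — newest first]: 143 @ $22.35 = $3,196.05
Mar 8, 401 sold [LIFO — newest first]: 164 @ $25.00 + 17 @ $22.35 + 220 @ $23.30 = $9,605.95
Mar 10, 205 sold [LIFO — newest first]: 129 @ $24.90 + 76 @ $23.30 = $4,982.90
Total COGS = $3,196.05 + $9,605.95 + $4,982.90 = $17,784.90
Ending inventory: 64 @ $23.30 + 97 @ $29.30 = $4,333.30

COGS = $17,784.90; ending inventory = $4,333.30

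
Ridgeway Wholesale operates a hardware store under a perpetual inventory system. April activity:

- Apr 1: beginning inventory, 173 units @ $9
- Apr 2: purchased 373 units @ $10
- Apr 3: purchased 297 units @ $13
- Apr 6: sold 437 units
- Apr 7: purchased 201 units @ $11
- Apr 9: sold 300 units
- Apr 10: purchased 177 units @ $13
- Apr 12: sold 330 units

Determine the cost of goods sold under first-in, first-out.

COGS = $11,658

Apr 6, 437 sold [FIFO — oldest first]: 173 @ $9 + 264 @ $10 = $4,197
Apr 9, 300 sold [FIFO — oldest first]: 109 @ $10 + 191 @ $13 = $3,573
Apr 12, 330 sold [FIFO — oldest first]: 106 @ $13 + 201 @ $11 + 23 @ $13 = $3,888
Total COGS = $4,197 + $3,573 + $3,888 = $11,658
Ending inventory: 154 @ $13 = $2,002
Check: goods available $13,660 = COGS $11,658 + ending $2,002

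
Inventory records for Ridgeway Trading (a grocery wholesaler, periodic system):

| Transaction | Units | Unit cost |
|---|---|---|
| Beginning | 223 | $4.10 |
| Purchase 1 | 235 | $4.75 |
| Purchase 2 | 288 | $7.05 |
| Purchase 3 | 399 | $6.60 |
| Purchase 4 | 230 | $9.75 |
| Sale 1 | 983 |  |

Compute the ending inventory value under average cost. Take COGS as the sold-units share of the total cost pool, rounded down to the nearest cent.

Sale 1, sell 983: 983/1375 × $8,936.85 → $6,389.03
Ending inventory (cost pool remaining) = $2,547.82
Check: goods available $8,936.85 = COGS $6,389.03 + ending $2,547.82

Ending inventory = $2,547.82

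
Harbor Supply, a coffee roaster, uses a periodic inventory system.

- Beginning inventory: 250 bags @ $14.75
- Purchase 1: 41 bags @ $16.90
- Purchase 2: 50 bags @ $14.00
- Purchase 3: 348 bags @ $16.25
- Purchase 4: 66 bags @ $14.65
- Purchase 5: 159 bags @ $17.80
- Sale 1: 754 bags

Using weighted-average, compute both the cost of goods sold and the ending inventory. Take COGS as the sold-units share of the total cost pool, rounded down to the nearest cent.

COGS = $11,988.51; ending inventory = $2,543.99

Sale 1, sell 754: 754/914 × $14,532.50 → $11,988.51
Ending inventory (cost pool remaining) = $2,543.99
Check: goods available $14,532.50 = COGS $11,988.51 + ending $2,543.99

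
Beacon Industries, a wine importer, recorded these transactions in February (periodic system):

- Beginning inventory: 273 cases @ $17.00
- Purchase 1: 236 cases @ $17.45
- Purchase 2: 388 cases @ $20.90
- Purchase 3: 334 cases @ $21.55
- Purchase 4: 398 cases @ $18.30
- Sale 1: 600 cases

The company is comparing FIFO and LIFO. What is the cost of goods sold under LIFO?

COGS = $11,636.50

FIFO COGS: 273 @ $17.00 + 236 @ $17.45 + 91 @ $20.90 = $10,661.10
LIFO COGS: 398 @ $18.30 + 202 @ $21.55 = $11,636.50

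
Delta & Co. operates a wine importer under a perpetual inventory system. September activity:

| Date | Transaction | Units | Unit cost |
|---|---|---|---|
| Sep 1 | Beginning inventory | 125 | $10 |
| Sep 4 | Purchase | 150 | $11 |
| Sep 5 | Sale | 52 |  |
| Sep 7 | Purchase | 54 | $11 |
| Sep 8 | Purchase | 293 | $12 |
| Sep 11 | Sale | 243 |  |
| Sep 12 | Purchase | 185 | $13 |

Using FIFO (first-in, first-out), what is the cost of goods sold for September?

COGS = $3,120

Sep 5, 52 sold [FIFO — oldest first]: 52 @ $10 = $520
Sep 11, 243 sold [FIFO — oldest first]: 73 @ $10 + 150 @ $11 + 20 @ $11 = $2,600
Total COGS = $520 + $2,600 = $3,120
Ending inventory: 34 @ $11 + 293 @ $12 + 185 @ $13 = $6,295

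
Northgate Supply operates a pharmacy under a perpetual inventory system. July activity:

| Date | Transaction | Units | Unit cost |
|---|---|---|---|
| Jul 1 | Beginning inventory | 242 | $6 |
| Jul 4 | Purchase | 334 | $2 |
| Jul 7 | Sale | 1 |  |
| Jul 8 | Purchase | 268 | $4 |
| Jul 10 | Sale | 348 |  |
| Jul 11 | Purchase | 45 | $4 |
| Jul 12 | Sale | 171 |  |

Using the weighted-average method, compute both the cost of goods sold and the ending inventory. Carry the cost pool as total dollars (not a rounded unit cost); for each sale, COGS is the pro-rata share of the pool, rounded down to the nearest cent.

After Jul 1: 242 on hand, pool $1,452.00 (≈ $6.0000 each)
After Jul 4: 576 on hand, pool $2,120.00 (≈ $3.6806 each)
Jul 7, sell 1: 1/576 × $2,120.00 → $3.68
After Jul 8: 843 on hand, pool $3,188.32 (≈ $3.7821 each)
Jul 10, sell 348: 348/843 × $3,188.32 → $1,316.17
After Jul 11: 540 on hand, pool $2,052.15 (≈ $3.8003 each)
Jul 12, sell 171: 171/540 × $2,052.15 → $649.84
Total COGS = $3.68 + $1,316.17 + $649.84 = $1,969.69
Ending inventory (cost pool remaining) = $1,402.31

COGS = $1,969.69; ending inventory = $1,402.31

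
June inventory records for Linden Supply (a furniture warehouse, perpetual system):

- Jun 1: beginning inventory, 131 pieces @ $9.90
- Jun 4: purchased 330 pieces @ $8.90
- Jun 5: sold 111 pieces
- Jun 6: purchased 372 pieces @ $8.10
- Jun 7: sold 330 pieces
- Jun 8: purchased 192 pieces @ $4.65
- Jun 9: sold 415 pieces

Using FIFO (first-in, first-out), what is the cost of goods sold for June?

Jun 5, 111 sold [FIFO — oldest first]: 111 @ $9.90 = $1,098.90
Jun 7, 330 sold [FIFO — oldest first]: 20 @ $9.90 + 310 @ $8.90 = $2,957.00
Jun 9, 415 sold [FIFO — oldest first]: 20 @ $8.90 + 372 @ $8.10 + 23 @ $4.65 = $3,298.15
Total COGS = $1,098.90 + $2,957.00 + $3,298.15 = $7,354.05
Ending inventory: 169 @ $4.65 = $785.85
Check: goods available $8,139.90 = COGS $7,354.05 + ending $785.85

COGS = $7,354.05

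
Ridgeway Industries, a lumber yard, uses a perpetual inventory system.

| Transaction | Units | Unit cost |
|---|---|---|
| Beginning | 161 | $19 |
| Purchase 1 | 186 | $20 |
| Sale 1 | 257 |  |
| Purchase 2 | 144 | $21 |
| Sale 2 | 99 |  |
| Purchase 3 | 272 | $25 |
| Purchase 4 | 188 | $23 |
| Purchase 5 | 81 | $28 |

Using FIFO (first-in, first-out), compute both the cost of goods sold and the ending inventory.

COGS = $6,968; ending inventory = $16,227

Sale 1 (257) [FIFO — oldest first]: 161 @ $19 + 96 @ $20 = $4,979
Sale 2 (99) [FIFO — oldest first]: 90 @ $20 + 9 @ $21 = $1,989
Total COGS = $4,979 + $1,989 = $6,968
Ending inventory: 135 @ $21 + 272 @ $25 + 188 @ $23 + 81 @ $28 = $16,227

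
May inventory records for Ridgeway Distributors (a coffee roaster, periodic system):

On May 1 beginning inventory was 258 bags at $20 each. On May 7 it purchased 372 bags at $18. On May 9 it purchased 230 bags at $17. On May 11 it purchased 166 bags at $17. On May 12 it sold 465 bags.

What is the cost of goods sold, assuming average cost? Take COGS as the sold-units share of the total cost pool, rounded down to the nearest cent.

COGS = $8,424.38

May 12, sell 465: 465/1026 × $18,588.00 → $8,424.38
Ending inventory (cost pool remaining) = $10,163.62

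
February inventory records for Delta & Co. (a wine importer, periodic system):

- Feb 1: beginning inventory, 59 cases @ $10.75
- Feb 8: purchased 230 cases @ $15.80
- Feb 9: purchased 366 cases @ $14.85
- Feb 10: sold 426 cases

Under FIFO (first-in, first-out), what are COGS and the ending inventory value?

COGS = $6,302.70; ending inventory = $3,400.65

Feb 10, 426 sold [FIFO — oldest first]: 59 @ $10.75 + 230 @ $15.80 + 137 @ $14.85 = $6,302.70
Ending inventory: 229 @ $14.85 = $3,400.65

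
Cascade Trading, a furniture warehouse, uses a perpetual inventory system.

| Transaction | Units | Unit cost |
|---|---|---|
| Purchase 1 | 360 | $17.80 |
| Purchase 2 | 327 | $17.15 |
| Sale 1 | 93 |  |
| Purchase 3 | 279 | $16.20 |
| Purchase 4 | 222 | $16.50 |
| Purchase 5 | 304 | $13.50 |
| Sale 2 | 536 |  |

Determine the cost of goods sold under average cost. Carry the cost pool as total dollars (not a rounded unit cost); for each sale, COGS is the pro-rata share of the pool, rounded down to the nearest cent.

After Purchase 1: 360 on hand, pool $6,408.00 (≈ $17.8000 each)
After Purchase 2: 687 on hand, pool $12,016.05 (≈ $17.4906 each)
Sale 1, sell 93: 93/687 × $12,016.05 → $1,626.62
After Purchase 3: 873 on hand, pool $14,909.23 (≈ $17.0782 each)
After Purchase 4: 1095 on hand, pool $18,572.23 (≈ $16.9609 each)
After Purchase 5: 1399 on hand, pool $22,676.23 (≈ $16.2089 each)
Sale 2, sell 536: 536/1399 × $22,676.23 → $8,687.96
Total COGS = $1,626.62 + $8,687.96 = $10,314.58
Ending inventory (cost pool remaining) = $13,988.27
Check: goods available $24,302.85 = COGS $10,314.58 + ending $13,988.27

COGS = $10,314.58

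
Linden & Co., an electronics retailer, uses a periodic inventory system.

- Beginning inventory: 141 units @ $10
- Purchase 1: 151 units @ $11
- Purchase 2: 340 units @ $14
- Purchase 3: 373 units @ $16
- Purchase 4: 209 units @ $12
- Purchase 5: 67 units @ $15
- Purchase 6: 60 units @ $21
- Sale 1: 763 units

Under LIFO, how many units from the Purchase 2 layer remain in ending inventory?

Sale 1 (763) [LIFO — newest first]: 60 @ $21 + 67 @ $15 + 209 @ $12 + 373 @ $16 + 54 @ $14 = $11,497
Ending inventory: 141 @ $10 + 151 @ $11 + 286 @ $14 = $7,075

286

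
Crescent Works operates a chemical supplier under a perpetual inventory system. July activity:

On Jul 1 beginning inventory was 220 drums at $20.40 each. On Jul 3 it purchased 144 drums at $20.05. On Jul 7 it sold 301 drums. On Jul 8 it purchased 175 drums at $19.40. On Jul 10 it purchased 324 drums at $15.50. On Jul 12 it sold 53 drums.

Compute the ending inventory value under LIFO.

Jul 7, 301 sold [LIFO — newest first]: 144 @ $20.05 + 157 @ $20.40 = $6,090.00
Jul 12, 53 sold [LIFO — newest first]: 53 @ $15.50 = $821.50
Total COGS = $6,090.00 + $821.50 = $6,911.50
Ending inventory: 63 @ $20.40 + 175 @ $19.40 + 271 @ $15.50 = $8,880.70

Ending inventory = $8,880.70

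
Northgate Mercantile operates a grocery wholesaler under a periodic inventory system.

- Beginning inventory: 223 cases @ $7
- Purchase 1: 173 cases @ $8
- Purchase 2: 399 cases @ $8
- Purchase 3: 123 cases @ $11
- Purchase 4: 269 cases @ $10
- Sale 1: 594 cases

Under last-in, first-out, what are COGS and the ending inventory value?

Sale 1 (594) [LIFO — newest first]: 269 @ $10 + 123 @ $11 + 202 @ $8 = $5,659
Ending inventory: 223 @ $7 + 173 @ $8 + 197 @ $8 = $4,521

COGS = $5,659; ending inventory = $4,521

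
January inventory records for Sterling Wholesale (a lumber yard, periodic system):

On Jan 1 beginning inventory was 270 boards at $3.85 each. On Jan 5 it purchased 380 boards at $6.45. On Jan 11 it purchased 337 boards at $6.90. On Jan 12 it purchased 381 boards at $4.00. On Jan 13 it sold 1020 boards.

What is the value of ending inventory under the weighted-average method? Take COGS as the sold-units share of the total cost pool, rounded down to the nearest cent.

Jan 13, sell 1020: 1020/1368 × $7,339.80 → $5,472.65
Ending inventory (cost pool remaining) = $1,867.15

Ending inventory = $1,867.15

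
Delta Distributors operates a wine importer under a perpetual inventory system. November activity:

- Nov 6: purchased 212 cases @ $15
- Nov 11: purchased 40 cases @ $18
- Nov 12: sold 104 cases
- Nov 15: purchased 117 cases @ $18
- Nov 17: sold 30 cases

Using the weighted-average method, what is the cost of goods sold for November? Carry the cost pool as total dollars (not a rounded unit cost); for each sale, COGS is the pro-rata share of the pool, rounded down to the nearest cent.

COGS = $2,107.23

After Nov 6: 212 on hand, pool $3,180.00 (≈ $15.0000 each)
After Nov 11: 252 on hand, pool $3,900.00 (≈ $15.4762 each)
Nov 12, sell 104: 104/252 × $3,900.00 → $1,609.52
After Nov 15: 265 on hand, pool $4,396.48 (≈ $16.5905 each)
Nov 17, sell 30: 30/265 × $4,396.48 → $497.71
Total COGS = $1,609.52 + $497.71 = $2,107.23
Ending inventory (cost pool remaining) = $3,898.77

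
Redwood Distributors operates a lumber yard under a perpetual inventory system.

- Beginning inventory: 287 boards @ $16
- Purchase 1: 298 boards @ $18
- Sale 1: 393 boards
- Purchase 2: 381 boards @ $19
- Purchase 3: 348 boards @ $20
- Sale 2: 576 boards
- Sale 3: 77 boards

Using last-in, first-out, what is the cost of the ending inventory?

Ending inventory = $4,516

Sale 1 (393) [LIFO — newest first]: 298 @ $18 + 95 @ $16 = $6,884
Sale 2 (576) [LIFO — newest first]: 348 @ $20 + 228 @ $19 = $11,292
Sale 3 (77) [LIFO — newest first]: 77 @ $19 = $1,463
Total COGS = $6,884 + $11,292 + $1,463 = $19,639
Ending inventory: 192 @ $16 + 76 @ $19 = $4,516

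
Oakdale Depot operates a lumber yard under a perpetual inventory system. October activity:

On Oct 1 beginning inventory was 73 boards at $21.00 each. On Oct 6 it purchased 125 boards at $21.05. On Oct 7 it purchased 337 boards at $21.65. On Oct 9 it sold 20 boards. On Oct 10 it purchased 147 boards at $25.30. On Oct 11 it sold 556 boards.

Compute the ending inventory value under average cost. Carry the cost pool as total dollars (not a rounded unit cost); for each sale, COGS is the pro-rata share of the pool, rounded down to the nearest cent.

After Oct 1: 73 on hand, pool $1,533.00 (≈ $21.0000 each)
After Oct 6: 198 on hand, pool $4,164.25 (≈ $21.0316 each)
After Oct 7: 535 on hand, pool $11,460.30 (≈ $21.4211 each)
Oct 9, sell 20: 20/535 × $11,460.30 → $428.42
After Oct 10: 662 on hand, pool $14,750.98 (≈ $22.2824 each)
Oct 11, sell 556: 556/662 × $14,750.98 → $12,389.04
Total COGS = $428.42 + $12,389.04 = $12,817.46
Ending inventory (cost pool remaining) = $2,361.94
Check: goods available $15,179.40 = COGS $12,817.46 + ending $2,361.94

Ending inventory = $2,361.94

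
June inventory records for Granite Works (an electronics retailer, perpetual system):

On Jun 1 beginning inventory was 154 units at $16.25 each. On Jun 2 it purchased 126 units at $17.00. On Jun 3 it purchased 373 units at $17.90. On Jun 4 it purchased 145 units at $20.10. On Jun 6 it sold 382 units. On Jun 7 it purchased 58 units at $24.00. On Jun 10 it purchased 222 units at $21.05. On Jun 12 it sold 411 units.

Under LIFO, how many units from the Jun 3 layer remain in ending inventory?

Jun 6, 382 sold [LIFO — newest first]: 145 @ $20.10 + 237 @ $17.90 = $7,156.80
Jun 12, 411 sold [LIFO — newest first]: 222 @ $21.05 + 58 @ $24.00 + 131 @ $17.90 = $8,410.00
Total COGS = $7,156.80 + $8,410.00 = $15,566.80
Ending inventory: 154 @ $16.25 + 126 @ $17.00 + 5 @ $17.90 = $4,734.00

5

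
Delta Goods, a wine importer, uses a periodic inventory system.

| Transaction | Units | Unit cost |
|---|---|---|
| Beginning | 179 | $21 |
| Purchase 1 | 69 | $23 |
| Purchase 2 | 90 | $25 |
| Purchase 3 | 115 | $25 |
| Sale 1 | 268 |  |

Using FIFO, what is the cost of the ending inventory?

Sale 1 (268) [FIFO — oldest first]: 179 @ $21 + 69 @ $23 + 20 @ $25 = $5,846
Ending inventory: 70 @ $25 + 115 @ $25 = $4,625

Ending inventory = $4,625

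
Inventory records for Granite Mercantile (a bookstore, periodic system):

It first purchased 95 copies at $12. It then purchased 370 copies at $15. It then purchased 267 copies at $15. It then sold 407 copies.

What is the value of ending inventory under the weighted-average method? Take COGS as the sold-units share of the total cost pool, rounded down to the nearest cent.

Sale 1, sell 407: 407/732 × $10,695.00 → $5,946.53
Ending inventory (cost pool remaining) = $4,748.47

Ending inventory = $4,748.47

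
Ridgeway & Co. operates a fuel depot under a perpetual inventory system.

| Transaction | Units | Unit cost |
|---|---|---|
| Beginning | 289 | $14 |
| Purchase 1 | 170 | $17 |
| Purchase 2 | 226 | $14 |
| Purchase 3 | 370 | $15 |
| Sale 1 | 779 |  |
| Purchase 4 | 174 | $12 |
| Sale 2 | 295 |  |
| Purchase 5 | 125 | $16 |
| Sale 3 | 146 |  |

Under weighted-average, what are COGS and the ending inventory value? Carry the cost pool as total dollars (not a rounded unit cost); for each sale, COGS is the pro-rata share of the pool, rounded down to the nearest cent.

After Beginning: 289 on hand, pool $4,046.00 (≈ $14.0000 each)
After Purchase 1: 459 on hand, pool $6,936.00 (≈ $15.1111 each)
After Purchase 2: 685 on hand, pool $10,100.00 (≈ $14.7445 each)
After Purchase 3: 1055 on hand, pool $15,650.00 (≈ $14.8341 each)
Sale 1, sell 779: 779/1055 × $15,650.00 → $11,555.78
After Purchase 4: 450 on hand, pool $6,182.22 (≈ $13.7383 each)
Sale 2, sell 295: 295/450 × $6,182.22 → $4,052.78
After Purchase 5: 280 on hand, pool $4,129.44 (≈ $14.7480 each)
Sale 3, sell 146: 146/280 × $4,129.44 → $2,153.20
Total COGS = $11,555.78 + $4,052.78 + $2,153.20 = $17,761.76
Ending inventory (cost pool remaining) = $1,976.24
Check: goods available $19,738.00 = COGS $17,761.76 + ending $1,976.24

COGS = $17,761.76; ending inventory = $1,976.24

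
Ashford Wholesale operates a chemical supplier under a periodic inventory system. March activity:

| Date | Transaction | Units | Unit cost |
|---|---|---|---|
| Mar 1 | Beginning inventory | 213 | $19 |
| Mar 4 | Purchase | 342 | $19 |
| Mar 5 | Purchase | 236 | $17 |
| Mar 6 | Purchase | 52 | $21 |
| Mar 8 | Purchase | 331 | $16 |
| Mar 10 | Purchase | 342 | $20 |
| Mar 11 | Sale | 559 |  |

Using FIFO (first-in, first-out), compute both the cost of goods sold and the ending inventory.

Mar 11, 559 sold [FIFO — oldest first]: 213 @ $19 + 342 @ $19 + 4 @ $17 = $10,613
Ending inventory: 232 @ $17 + 52 @ $21 + 331 @ $16 + 342 @ $20 = $17,172

COGS = $10,613; ending inventory = $17,172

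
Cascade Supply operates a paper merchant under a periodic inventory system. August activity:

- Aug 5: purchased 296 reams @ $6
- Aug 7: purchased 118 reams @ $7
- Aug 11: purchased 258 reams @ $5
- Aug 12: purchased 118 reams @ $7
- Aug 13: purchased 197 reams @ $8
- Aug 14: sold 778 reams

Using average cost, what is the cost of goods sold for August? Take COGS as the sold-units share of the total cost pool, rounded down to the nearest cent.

Aug 14, sell 778: 778/987 × $6,294.00 → $4,961.22
Ending inventory (cost pool remaining) = $1,332.78
Check: goods available $6,294.00 = COGS $4,961.22 + ending $1,332.78

COGS = $4,961.22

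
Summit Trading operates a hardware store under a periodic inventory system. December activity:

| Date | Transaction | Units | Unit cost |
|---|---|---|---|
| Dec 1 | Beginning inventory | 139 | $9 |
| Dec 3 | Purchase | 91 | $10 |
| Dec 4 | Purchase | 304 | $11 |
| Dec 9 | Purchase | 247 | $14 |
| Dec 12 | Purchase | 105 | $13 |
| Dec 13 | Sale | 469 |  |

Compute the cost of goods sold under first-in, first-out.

Dec 13, 469 sold [FIFO — oldest first]: 139 @ $9 + 91 @ $10 + 239 @ $11 = $4,790
Ending inventory: 65 @ $11 + 247 @ $14 + 105 @ $13 = $5,538
Check: goods available $10,328 = COGS $4,790 + ending $5,538

COGS = $4,790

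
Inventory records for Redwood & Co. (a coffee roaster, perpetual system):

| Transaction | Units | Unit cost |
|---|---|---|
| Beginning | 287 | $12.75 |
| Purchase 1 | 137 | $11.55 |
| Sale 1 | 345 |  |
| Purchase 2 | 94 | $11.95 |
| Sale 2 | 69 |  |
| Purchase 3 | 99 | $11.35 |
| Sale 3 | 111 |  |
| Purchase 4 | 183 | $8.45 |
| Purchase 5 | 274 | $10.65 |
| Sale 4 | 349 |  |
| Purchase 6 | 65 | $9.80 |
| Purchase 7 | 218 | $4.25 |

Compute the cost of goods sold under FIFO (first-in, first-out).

COGS = $9,823.00

Sale 1 (345) [FIFO — oldest first]: 287 @ $12.75 + 58 @ $11.55 = $4,329.15
Sale 2 (69) [FIFO — oldest first]: 69 @ $11.55 = $796.95
Sale 3 (111) [FIFO — oldest first]: 10 @ $11.55 + 94 @ $11.95 + 7 @ $11.35 = $1,318.25
Sale 4 (349) [FIFO — oldest first]: 92 @ $11.35 + 183 @ $8.45 + 74 @ $10.65 = $3,378.65
Total COGS = $4,329.15 + $796.95 + $1,318.25 + $3,378.65 = $9,823.00
Ending inventory: 200 @ $10.65 + 65 @ $9.80 + 218 @ $4.25 = $3,693.50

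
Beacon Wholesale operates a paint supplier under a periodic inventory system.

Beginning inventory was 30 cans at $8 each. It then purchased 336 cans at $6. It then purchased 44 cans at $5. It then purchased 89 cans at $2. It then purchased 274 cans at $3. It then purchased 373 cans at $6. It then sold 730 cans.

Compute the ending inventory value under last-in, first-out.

Sale 1 (730) [LIFO — newest first]: 373 @ $6 + 274 @ $3 + 83 @ $2 = $3,226
Ending inventory: 30 @ $8 + 336 @ $6 + 44 @ $5 + 6 @ $2 = $2,488

Ending inventory = $2,488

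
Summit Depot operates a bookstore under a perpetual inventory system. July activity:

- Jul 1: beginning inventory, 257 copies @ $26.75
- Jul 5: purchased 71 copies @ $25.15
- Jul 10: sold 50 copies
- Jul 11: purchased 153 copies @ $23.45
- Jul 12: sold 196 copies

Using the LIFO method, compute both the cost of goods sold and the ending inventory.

Jul 10, 50 sold [LIFO — newest first]: 50 @ $25.15 = $1,257.50
Jul 12, 196 sold [LIFO — newest first]: 153 @ $23.45 + 21 @ $25.15 + 22 @ $26.75 = $4,704.50
Total COGS = $1,257.50 + $4,704.50 = $5,962.00
Ending inventory: 235 @ $26.75 = $6,286.25

COGS = $5,962.00; ending inventory = $6,286.25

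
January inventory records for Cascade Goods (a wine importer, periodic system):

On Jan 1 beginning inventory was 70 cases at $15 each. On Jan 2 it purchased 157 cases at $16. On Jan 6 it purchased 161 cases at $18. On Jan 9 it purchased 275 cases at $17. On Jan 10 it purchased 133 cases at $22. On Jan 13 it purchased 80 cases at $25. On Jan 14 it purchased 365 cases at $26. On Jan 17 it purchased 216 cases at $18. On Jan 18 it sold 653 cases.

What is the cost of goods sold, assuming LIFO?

COGS = $15,178

Jan 18, 653 sold [LIFO — newest first]: 216 @ $18 + 365 @ $26 + 72 @ $25 = $15,178
Ending inventory: 70 @ $15 + 157 @ $16 + 161 @ $18 + 275 @ $17 + 133 @ $22 + 8 @ $25 = $14,261
Check: goods available $29,439 = COGS $15,178 + ending $14,261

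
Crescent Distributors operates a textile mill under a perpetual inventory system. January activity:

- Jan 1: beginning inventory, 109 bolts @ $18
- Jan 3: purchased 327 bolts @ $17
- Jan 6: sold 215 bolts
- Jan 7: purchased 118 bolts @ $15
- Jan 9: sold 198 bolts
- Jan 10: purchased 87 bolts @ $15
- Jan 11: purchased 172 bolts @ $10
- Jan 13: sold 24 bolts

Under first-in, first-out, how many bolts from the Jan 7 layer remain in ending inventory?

117

Jan 6, 215 sold [FIFO — oldest first]: 109 @ $18 + 106 @ $17 = $3,764
Jan 9, 198 sold [FIFO — oldest first]: 198 @ $17 = $3,366
Jan 13, 24 sold [FIFO — oldest first]: 23 @ $17 + 1 @ $15 = $406
Total COGS = $3,764 + $3,366 + $406 = $7,536
Ending inventory: 117 @ $15 + 87 @ $15 + 172 @ $10 = $4,780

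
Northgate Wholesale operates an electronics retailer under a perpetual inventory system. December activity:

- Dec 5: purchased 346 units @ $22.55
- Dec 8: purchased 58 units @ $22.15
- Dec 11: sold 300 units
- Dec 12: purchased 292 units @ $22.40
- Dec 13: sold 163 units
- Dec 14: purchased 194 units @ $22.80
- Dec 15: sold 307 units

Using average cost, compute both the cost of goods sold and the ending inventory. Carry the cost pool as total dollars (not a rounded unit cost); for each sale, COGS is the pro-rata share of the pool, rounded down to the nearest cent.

After Dec 5: 346 on hand, pool $7,802.30 (≈ $22.5500 each)
After Dec 8: 404 on hand, pool $9,087.00 (≈ $22.4926 each)
Dec 11, sell 300: 300/404 × $9,087.00 → $6,747.77
After Dec 12: 396 on hand, pool $8,880.03 (≈ $22.4243 each)
Dec 13, sell 163: 163/396 × $8,880.03 → $3,655.16
After Dec 14: 427 on hand, pool $9,648.07 (≈ $22.5950 each)
Dec 15, sell 307: 307/427 × $9,648.07 → $6,936.66
Total COGS = $6,747.77 + $3,655.16 + $6,936.66 = $17,339.59
Ending inventory (cost pool remaining) = $2,711.41

COGS = $17,339.59; ending inventory = $2,711.41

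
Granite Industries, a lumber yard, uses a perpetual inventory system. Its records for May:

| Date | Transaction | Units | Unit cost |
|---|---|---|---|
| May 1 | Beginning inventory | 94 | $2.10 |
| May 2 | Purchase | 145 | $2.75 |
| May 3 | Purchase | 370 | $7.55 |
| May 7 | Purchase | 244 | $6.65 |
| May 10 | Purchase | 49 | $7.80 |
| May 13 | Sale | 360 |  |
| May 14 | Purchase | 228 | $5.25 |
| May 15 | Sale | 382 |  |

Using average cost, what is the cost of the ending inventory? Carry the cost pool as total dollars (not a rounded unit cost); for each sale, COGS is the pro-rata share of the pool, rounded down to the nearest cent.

After May 1: 94 on hand, pool $197.40 (≈ $2.1000 each)
After May 2: 239 on hand, pool $596.15 (≈ $2.4944 each)
After May 3: 609 on hand, pool $3,389.65 (≈ $5.5659 each)
After May 7: 853 on hand, pool $5,012.25 (≈ $5.8760 each)
After May 10: 902 on hand, pool $5,394.45 (≈ $5.9805 each)
May 13, sell 360: 360/902 × $5,394.45 → $2,152.99
After May 14: 770 on hand, pool $4,438.46 (≈ $5.7642 each)
May 15, sell 382: 382/770 × $4,438.46 → $2,201.93
Total COGS = $2,152.99 + $2,201.93 = $4,354.92
Ending inventory (cost pool remaining) = $2,236.53

Ending inventory = $2,236.53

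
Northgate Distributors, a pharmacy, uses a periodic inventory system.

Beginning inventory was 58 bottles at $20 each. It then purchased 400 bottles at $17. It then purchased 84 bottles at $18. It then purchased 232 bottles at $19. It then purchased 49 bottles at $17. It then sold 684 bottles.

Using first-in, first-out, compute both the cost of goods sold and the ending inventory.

Sale 1 (684) [FIFO — oldest first]: 58 @ $20 + 400 @ $17 + 84 @ $18 + 142 @ $19 = $12,170
Ending inventory: 90 @ $19 + 49 @ $17 = $2,543
Check: goods available $14,713 = COGS $12,170 + ending $2,543

COGS = $12,170; ending inventory = $2,543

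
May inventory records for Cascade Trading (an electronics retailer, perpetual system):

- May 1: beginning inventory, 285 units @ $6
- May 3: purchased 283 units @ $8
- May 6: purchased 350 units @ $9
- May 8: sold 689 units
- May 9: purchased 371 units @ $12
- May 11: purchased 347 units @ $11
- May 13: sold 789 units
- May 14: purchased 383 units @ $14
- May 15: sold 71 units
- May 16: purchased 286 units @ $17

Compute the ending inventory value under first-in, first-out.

May 8, 689 sold [FIFO — oldest first]: 285 @ $6 + 283 @ $8 + 121 @ $9 = $5,063
May 13, 789 sold [FIFO — oldest first]: 229 @ $9 + 371 @ $12 + 189 @ $11 = $8,592
May 15, 71 sold [FIFO — oldest first]: 71 @ $11 = $781
Total COGS = $5,063 + $8,592 + $781 = $14,436
Ending inventory: 87 @ $11 + 383 @ $14 + 286 @ $17 = $11,181

Ending inventory = $11,181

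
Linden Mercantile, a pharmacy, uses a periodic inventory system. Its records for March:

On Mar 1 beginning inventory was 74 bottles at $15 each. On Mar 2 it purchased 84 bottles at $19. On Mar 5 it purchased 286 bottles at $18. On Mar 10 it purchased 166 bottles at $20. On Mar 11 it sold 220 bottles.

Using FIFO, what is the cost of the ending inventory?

Mar 11, 220 sold [FIFO — oldest first]: 74 @ $15 + 84 @ $19 + 62 @ $18 = $3,822
Ending inventory: 224 @ $18 + 166 @ $20 = $7,352
Check: goods available $11,174 = COGS $3,822 + ending $7,352

Ending inventory = $7,352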